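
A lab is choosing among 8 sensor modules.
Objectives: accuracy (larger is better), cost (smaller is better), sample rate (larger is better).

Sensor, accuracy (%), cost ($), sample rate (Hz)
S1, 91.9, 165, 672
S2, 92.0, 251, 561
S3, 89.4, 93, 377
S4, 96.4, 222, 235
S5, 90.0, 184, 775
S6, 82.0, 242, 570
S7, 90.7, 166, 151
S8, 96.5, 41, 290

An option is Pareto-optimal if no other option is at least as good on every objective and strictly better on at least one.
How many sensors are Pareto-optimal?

5

S1: not dominated.
S2: not dominated.
S3: not dominated.
S4: dominated by S8 (accuracy 96.5≥96.4, cost 41≤222, sample rate 290≥235).
S5: not dominated (best sample rate).
S6: dominated by S1 (accuracy 91.9≥82.0, cost 165≤242, sample rate 672≥570).
S7: dominated by S1 (accuracy 91.9≥90.7, cost 165≤166, sample rate 672≥151).
S8: not dominated (best accuracy).
Pareto-optimal: S1, S2, S3, S5, S8 → 5.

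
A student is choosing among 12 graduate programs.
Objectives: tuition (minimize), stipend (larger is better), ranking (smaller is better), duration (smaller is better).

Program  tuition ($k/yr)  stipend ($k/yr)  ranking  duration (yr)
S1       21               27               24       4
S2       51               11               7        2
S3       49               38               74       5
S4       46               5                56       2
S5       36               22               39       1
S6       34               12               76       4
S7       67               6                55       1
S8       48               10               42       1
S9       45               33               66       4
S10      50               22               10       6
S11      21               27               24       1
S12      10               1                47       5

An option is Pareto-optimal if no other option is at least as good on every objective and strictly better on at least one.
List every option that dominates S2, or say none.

S1: worse on ranking (24 vs 7).
S3: worse on ranking (74 vs 7).
S4: worse on stipend (5 vs 11).
S5: worse on ranking (39 vs 7).
S6: worse on ranking (76 vs 7).
S7: worse on tuition (67 vs 51).
S8: worse on stipend (10 vs 11).
S9: worse on ranking (66 vs 7).
S10: worse on ranking (10 vs 7).
S11: worse on ranking (24 vs 7).
S12: worse on stipend (1 vs 11).
No option dominates S2.

none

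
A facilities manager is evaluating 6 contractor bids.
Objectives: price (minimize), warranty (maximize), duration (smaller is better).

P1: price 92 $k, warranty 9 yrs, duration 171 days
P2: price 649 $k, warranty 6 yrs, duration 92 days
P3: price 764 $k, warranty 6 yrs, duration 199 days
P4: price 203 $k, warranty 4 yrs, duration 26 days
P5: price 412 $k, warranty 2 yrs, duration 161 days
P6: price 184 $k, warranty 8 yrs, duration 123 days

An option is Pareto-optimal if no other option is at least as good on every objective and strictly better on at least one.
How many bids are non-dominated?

4

P1: not dominated (best price).
P2: not dominated.
P3: dominated by P1 (price 92≤764, warranty 9≥6, duration 171≤199).
P4: not dominated (best duration).
P5: dominated by P4 (price 203≤412, warranty 4≥2, duration 26≤161).
P6: not dominated.
Pareto-optimal: P1, P2, P4, P6 → 4.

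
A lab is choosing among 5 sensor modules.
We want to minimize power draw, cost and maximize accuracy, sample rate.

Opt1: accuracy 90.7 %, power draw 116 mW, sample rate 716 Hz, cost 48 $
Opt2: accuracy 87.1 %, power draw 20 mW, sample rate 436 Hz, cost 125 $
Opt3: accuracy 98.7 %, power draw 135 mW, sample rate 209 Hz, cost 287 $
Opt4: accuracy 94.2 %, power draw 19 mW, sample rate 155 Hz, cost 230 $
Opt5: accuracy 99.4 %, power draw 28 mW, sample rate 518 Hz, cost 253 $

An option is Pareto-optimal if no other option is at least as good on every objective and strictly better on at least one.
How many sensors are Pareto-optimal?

Opt1: not dominated (best sample rate).
Opt2: not dominated.
Opt3: dominated by Opt5 (accuracy 99.4≥98.7, power draw 28≤135, sample rate 518≥209, cost 253≤287).
Opt4: not dominated (best power draw).
Opt5: not dominated (best accuracy).
Pareto-optimal: Opt1, Opt2, Opt4, Opt5 → 4.

4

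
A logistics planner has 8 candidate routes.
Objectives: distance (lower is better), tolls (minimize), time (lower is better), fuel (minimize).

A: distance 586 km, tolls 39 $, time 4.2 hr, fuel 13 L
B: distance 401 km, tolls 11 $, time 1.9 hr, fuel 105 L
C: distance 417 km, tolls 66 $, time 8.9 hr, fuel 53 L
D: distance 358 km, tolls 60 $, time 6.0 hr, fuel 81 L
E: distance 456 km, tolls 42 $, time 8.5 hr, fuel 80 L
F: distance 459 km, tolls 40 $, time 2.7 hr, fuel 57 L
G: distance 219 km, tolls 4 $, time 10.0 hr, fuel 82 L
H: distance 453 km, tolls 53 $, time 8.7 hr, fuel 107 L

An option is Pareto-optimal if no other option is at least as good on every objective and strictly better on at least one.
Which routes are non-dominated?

A, B, C, D, E, F, G

A: not dominated (best fuel).
B: not dominated (best time).
C: not dominated.
D: not dominated.
E: not dominated.
F: not dominated.
G: not dominated (best distance).
H: dominated by B (distance 401≤453, tolls 11≤53, time 1.9≤8.7, fuel 105≤107).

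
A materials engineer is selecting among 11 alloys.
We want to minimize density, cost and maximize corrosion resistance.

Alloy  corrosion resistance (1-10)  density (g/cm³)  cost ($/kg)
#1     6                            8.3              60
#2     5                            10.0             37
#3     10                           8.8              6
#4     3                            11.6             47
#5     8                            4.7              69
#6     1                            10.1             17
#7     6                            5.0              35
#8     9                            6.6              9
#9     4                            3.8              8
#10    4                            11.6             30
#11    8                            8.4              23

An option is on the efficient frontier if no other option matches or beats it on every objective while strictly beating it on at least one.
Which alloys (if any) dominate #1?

#7, #8

#7: corrosion resistance 6≥6, density 5.0≤8.3, cost 35≤60 — dominates #1.
#8: corrosion resistance 9≥6, density 6.6≤8.3, cost 9≤60 — dominates #1.
Others (#2, #3, #4, #5, #6, #9, #10, #11) are each worse than #1 on at least one objective.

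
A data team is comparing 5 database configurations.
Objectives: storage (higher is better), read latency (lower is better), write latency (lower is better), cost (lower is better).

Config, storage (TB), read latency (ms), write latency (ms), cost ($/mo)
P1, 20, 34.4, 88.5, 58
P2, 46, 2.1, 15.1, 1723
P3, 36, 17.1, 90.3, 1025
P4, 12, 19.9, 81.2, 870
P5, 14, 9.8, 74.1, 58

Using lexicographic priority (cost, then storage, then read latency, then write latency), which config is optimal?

First minimize cost: best is 58, kept {P1, P5}.
Then maximize storage: best is 20, kept {P1}.

P1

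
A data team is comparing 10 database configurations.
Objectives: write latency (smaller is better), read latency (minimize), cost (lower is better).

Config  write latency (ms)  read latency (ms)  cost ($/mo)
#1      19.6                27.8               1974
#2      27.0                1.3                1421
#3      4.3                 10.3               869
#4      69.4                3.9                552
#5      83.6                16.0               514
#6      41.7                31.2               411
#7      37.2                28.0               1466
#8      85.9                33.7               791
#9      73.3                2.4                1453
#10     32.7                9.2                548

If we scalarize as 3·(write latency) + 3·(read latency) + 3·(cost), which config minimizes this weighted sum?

#1: 3·19.6 + 3·27.8 + 3·1974 = 6064.2
#2: 3·27.0 + 3·1.3 + 3·1421 = 4347.9
#3: 3·4.3 + 3·10.3 + 3·869 = 2650.8
#4: 3·69.4 + 3·3.9 + 3·552 = 1875.9
#5: 3·83.6 + 3·16.0 + 3·514 = 1840.8
#6: 3·41.7 + 3·31.2 + 3·411 = 1451.7
#7: 3·37.2 + 3·28.0 + 3·1466 = 4593.6
#8: 3·85.9 + 3·33.7 + 3·791 = 2731.8
#9: 3·73.3 + 3·2.4 + 3·1453 = 4586.1
#10: 3·32.7 + 3·9.2 + 3·548 = 1769.7
Lowest: #6 at 1451.7.

#6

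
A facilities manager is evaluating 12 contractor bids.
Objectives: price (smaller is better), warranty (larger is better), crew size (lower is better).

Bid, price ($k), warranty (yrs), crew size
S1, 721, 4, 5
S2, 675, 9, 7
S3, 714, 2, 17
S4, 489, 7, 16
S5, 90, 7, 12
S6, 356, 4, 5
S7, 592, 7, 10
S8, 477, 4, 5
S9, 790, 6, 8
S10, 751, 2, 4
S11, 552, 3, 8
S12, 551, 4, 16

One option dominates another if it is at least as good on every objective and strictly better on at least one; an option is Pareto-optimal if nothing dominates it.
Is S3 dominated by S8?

S8 vs S3: price 477≤714, warranty 4≥2, crew size 5≤17 — S8 is at least as good on every objective with at least one strict improvement.

Yes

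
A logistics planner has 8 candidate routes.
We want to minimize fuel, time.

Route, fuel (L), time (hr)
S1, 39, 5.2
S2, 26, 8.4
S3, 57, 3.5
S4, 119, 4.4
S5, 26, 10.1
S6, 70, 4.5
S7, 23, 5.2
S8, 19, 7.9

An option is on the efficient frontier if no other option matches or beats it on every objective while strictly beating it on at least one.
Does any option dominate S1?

S7 vs S1: fuel 23≤39, time 5.2≤5.2 — S7 is at least as good on every objective and strictly better on at least one, so S7 dominates S1.

Yes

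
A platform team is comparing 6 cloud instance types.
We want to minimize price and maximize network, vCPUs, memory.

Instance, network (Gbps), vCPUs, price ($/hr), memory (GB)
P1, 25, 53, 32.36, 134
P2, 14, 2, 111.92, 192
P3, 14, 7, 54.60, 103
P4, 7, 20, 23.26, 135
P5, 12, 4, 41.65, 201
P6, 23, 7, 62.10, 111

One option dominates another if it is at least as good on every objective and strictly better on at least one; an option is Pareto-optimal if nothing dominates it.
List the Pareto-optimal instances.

P1, P2, P4, P5

P1: not dominated (best network).
P2: not dominated.
P3: dominated by P1 (network 25≥14, vCPUs 53≥7, price 32.36≤54.60, memory 134≥103).
P4: not dominated (best price).
P5: not dominated (best memory).
P6: dominated by P1 (network 25≥23, vCPUs 53≥7, price 32.36≤62.10, memory 134≥111).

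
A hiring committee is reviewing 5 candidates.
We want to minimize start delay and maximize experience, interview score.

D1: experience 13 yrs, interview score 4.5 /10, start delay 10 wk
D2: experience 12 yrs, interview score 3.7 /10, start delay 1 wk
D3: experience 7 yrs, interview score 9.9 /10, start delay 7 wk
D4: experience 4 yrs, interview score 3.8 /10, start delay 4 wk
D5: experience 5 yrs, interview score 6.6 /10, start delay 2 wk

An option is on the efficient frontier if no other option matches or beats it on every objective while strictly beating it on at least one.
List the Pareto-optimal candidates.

D1: not dominated (best experience).
D2: not dominated (best start delay).
D3: not dominated (best interview score).
D4: dominated by D5 (experience 5≥4, interview score 6.6≥3.8, start delay 2≤4).
D5: not dominated.

D1, D2, D3, D5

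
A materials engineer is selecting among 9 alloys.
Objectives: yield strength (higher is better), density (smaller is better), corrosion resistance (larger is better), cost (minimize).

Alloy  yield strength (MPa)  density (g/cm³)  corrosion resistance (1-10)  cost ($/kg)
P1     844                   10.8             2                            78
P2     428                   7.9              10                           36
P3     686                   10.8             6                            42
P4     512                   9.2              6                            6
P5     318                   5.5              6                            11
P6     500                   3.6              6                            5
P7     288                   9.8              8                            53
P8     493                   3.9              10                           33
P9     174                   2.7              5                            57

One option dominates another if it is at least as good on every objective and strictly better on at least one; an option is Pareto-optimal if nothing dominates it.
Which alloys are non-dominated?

P1: not dominated (best yield strength).
P2: dominated by P8 (yield strength 493≥428, density 3.9≤7.9, corrosion resistance 10≥10, cost 33≤36).
P3: not dominated.
P4: not dominated.
P5: dominated by P6 (yield strength 500≥318, density 3.6≤5.5, corrosion resistance 6≥6, cost 5≤11).
P6: not dominated (best cost).
P7: dominated by P2 (yield strength 428≥288, density 7.9≤9.8, corrosion resistance 10≥8, cost 36≤53).
P8: not dominated.
P9: not dominated (best density).

P1, P3, P4, P6, P8, P9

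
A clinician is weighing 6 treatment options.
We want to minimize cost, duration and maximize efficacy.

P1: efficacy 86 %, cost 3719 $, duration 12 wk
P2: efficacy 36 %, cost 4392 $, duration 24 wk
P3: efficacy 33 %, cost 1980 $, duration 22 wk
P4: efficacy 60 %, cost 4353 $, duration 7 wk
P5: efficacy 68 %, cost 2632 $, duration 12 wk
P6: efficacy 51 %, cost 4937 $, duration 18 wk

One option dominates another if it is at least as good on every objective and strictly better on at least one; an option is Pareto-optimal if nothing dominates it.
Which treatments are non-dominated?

P1: not dominated (best efficacy).
P2: dominated by P1 (efficacy 86≥36, cost 3719≤4392, duration 12≤24).
P3: not dominated (best cost).
P4: not dominated (best duration).
P5: not dominated.
P6: dominated by P1 (efficacy 86≥51, cost 3719≤4937, duration 12≤18).

P1, P3, P4, P5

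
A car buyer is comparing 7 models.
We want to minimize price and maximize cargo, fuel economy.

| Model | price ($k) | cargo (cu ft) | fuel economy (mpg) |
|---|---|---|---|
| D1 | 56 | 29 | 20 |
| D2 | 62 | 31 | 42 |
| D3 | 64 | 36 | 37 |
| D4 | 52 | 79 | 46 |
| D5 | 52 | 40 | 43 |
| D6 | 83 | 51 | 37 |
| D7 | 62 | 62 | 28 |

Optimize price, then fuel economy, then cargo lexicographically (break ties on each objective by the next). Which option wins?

First minimize price: best is 52, kept {D4, D5}.
Then maximize fuel economy: best is 46, kept {D4}.

D4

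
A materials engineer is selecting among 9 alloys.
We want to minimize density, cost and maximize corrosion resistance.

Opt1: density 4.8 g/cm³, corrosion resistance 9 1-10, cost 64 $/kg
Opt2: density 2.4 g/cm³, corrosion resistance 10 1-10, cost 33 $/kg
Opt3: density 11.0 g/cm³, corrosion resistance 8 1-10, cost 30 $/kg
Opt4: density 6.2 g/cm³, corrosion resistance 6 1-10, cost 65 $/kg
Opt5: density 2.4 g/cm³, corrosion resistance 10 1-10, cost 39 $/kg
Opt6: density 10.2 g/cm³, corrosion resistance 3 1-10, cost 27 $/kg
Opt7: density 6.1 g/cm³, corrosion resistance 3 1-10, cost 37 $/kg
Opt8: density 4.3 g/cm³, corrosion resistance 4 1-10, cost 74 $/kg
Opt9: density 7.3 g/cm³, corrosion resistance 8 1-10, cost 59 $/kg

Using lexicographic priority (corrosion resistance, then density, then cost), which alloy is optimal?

First maximize corrosion resistance: best is 10, kept {Opt2, Opt5}.
Then minimize density: best is 2.4, kept {Opt2, Opt5}.
Then minimize cost: best is 33, kept {Opt2}.

Opt2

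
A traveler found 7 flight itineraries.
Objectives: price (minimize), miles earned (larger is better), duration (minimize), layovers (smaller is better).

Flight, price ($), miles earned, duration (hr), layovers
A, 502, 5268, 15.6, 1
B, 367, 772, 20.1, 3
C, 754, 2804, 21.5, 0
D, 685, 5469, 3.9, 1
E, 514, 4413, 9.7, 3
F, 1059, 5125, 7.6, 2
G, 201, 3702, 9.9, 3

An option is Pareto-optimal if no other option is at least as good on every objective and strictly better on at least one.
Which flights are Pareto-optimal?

A: not dominated.
B: dominated by G (price 201≤367, miles earned 3702≥772, duration 9.9≤20.1, layovers 3≤3).
C: not dominated (best layovers).
D: not dominated (best miles earned).
E: not dominated.
F: dominated by D (price 685≤1059, miles earned 5469≥5125, duration 3.9≤7.6, layovers 1≤2).
G: not dominated (best price).

A, C, D, E, G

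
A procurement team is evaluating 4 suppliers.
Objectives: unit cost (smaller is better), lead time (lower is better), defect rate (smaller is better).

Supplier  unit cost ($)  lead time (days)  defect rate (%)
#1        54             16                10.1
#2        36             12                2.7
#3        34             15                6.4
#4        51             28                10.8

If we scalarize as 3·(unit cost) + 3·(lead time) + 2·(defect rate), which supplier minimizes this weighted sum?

#2

#1: 3·54 + 3·16 + 2·10.1 = 230.2
#2: 3·36 + 3·12 + 2·2.7 = 149.4
#3: 3·34 + 3·15 + 2·6.4 = 159.8
#4: 3·51 + 3·28 + 2·10.8 = 258.6
Lowest: #2 at 149.4.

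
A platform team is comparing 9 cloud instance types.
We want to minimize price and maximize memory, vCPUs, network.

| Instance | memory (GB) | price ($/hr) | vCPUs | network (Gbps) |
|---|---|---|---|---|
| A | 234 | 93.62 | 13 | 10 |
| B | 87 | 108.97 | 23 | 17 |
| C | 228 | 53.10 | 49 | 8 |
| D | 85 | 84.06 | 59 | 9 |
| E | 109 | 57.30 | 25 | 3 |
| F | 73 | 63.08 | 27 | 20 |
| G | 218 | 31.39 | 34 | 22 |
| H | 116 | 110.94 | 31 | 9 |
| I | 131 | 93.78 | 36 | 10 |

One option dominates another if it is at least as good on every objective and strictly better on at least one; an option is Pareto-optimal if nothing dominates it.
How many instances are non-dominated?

A: not dominated (best memory).
B: dominated by G (memory 218≥87, price 31.39≤108.97, vCPUs 34≥23, network 22≥17).
C: not dominated.
D: not dominated (best vCPUs).
E: dominated by C (memory 228≥109, price 53.10≤57.30, vCPUs 49≥25, network 8≥3).
F: dominated by G (memory 218≥73, price 31.39≤63.08, vCPUs 34≥27, network 22≥20).
G: not dominated (best price).
H: dominated by G (memory 218≥116, price 31.39≤110.94, vCPUs 34≥31, network 22≥9).
I: not dominated.
Pareto-optimal: A, C, D, G, I → 5.

5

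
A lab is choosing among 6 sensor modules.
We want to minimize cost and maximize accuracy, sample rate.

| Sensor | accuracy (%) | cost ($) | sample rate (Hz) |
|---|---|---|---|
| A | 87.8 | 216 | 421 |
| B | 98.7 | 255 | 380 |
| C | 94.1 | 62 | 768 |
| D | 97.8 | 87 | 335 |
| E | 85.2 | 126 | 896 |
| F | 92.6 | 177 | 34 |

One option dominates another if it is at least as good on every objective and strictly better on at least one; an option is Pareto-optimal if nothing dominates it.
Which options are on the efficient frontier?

B, C, D, E

A: dominated by C (accuracy 94.1≥87.8, cost 62≤216, sample rate 768≥421).
B: not dominated (best accuracy).
C: not dominated (best cost).
D: not dominated.
E: not dominated (best sample rate).
F: dominated by C (accuracy 94.1≥92.6, cost 62≤177, sample rate 768≥34).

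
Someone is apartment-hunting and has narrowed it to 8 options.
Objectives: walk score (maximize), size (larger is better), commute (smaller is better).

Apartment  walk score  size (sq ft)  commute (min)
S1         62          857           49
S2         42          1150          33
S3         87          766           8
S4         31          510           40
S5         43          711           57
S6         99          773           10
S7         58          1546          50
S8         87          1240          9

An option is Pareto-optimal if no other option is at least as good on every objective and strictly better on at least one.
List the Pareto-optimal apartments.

S3, S6, S7, S8

S1: dominated by S8 (walk score 87≥62, size 1240≥857, commute 9≤49).
S2: dominated by S8 (walk score 87≥42, size 1240≥1150, commute 9≤33).
S3: not dominated (best commute).
S4: dominated by S2 (walk score 42≥31, size 1150≥510, commute 33≤40).
S5: dominated by S1 (walk score 62≥43, size 857≥711, commute 49≤57).
S6: not dominated (best walk score).
S7: not dominated (best size).
S8: not dominated.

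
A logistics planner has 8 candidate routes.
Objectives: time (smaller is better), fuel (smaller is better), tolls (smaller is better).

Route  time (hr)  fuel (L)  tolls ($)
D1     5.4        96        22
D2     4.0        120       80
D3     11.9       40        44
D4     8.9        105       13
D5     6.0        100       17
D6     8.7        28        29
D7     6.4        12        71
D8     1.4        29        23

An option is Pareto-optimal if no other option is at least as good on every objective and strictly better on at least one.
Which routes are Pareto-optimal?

D1, D4, D5, D6, D7, D8

D1: not dominated.
D2: dominated by D8 (time 1.4≤4.0, fuel 29≤120, tolls 23≤80).
D3: dominated by D6 (time 8.7≤11.9, fuel 28≤40, tolls 29≤44).
D4: not dominated (best tolls).
D5: not dominated.
D6: not dominated.
D7: not dominated (best fuel).
D8: not dominated (best time).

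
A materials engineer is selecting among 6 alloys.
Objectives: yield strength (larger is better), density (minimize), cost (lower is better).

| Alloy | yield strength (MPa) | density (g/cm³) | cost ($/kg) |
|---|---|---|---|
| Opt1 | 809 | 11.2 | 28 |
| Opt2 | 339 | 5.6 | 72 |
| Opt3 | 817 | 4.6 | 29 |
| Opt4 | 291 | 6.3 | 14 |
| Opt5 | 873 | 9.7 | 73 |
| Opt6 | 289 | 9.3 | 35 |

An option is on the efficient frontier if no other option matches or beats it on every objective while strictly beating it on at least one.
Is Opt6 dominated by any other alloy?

Yes

Opt3 vs Opt6: yield strength 817≥289, density 4.6≤9.3, cost 29≤35 — Opt3 is at least as good on every objective and strictly better on at least one, so Opt3 dominates Opt6.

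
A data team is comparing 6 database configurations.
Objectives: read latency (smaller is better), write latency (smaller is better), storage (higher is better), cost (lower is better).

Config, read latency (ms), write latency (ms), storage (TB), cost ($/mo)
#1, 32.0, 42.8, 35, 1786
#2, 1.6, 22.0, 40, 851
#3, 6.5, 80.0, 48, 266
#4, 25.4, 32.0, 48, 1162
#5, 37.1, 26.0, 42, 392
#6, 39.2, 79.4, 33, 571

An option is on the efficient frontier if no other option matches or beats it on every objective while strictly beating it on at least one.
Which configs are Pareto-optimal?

#1: dominated by #2 (read latency 1.6≤32.0, write latency 22.0≤42.8, storage 40≥35, cost 851≤1786).
#2: not dominated (best read latency).
#3: not dominated (best cost).
#4: not dominated.
#5: not dominated.
#6: dominated by #5 (read latency 37.1≤39.2, write latency 26.0≤79.4, storage 42≥33, cost 392≤571).

#2, #3, #4, #5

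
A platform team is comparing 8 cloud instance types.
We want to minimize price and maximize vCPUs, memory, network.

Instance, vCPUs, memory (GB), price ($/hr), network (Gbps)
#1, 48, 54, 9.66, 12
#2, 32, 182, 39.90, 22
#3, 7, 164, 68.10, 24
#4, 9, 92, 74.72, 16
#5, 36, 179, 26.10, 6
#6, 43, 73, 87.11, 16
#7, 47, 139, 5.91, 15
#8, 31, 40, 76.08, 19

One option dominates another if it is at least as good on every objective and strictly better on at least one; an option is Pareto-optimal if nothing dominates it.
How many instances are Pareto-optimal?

6

#1: not dominated (best vCPUs).
#2: not dominated (best memory).
#3: not dominated (best network).
#4: dominated by #2 (vCPUs 32≥9, memory 182≥92, price 39.90≤74.72, network 22≥16).
#5: not dominated.
#6: not dominated.
#7: not dominated (best price).
#8: dominated by #2 (vCPUs 32≥31, memory 182≥40, price 39.90≤76.08, network 22≥19).
Pareto-optimal: #1, #2, #3, #5, #6, #7 → 6.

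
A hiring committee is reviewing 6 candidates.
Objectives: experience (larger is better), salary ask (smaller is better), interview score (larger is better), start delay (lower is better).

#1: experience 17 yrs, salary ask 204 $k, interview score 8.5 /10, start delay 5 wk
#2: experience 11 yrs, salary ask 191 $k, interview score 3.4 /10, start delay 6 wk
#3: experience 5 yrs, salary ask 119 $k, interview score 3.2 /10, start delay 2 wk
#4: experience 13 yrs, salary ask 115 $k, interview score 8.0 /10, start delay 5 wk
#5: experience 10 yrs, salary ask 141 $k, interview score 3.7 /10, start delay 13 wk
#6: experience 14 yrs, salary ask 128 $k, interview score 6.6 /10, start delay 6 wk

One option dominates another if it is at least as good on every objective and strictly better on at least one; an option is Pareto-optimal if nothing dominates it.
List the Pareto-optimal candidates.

#1: not dominated (best experience).
#2: dominated by #4 (experience 13≥11, salary ask 115≤191, interview score 8.0≥3.4, start delay 5≤6).
#3: not dominated (best start delay).
#4: not dominated (best salary ask).
#5: dominated by #4 (experience 13≥10, salary ask 115≤141, interview score 8.0≥3.7, start delay 5≤13).
#6: not dominated.

#1, #3, #4, #6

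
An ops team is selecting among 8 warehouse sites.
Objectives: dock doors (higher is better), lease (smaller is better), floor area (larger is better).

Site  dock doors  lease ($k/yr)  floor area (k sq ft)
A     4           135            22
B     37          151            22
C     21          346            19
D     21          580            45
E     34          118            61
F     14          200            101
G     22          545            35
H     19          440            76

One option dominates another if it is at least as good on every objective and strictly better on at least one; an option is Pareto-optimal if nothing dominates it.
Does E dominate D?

E vs D: dock doors 34≥21, lease 118≤580, floor area 61≥45 — E is at least as good on every objective with at least one strict improvement.

Yes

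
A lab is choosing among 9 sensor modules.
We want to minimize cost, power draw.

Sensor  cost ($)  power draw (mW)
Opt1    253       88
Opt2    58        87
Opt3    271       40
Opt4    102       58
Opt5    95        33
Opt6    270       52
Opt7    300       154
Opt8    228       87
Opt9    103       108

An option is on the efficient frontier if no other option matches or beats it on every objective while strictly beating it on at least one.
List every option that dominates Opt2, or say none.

Opt1: worse on cost (253 vs 58).
Opt3: worse on cost (271 vs 58).
Opt4: worse on cost (102 vs 58).
Opt5: worse on cost (95 vs 58).
Opt6: worse on cost (270 vs 58).
Opt7: worse on cost (300 vs 58).
Opt8: worse on cost (228 vs 58).
Opt9: worse on cost (103 vs 58).
No option dominates Opt2.

none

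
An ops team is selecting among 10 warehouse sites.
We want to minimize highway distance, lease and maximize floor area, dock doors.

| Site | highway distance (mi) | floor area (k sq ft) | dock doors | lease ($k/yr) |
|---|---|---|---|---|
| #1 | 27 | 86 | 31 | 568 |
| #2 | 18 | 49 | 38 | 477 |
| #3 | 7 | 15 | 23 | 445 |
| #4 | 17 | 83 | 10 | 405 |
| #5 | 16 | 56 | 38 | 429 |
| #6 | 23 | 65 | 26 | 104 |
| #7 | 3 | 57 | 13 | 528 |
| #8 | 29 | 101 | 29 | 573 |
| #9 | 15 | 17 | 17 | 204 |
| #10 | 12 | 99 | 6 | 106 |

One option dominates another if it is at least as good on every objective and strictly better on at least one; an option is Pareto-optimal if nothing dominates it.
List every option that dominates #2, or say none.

#5: highway distance 16≤18, floor area 56≥49, dock doors 38≥38, lease 429≤477 — dominates #2.
Others (#1, #3, #4, #6, #7, #8, #9, #10) are each worse than #2 on at least one objective.

#5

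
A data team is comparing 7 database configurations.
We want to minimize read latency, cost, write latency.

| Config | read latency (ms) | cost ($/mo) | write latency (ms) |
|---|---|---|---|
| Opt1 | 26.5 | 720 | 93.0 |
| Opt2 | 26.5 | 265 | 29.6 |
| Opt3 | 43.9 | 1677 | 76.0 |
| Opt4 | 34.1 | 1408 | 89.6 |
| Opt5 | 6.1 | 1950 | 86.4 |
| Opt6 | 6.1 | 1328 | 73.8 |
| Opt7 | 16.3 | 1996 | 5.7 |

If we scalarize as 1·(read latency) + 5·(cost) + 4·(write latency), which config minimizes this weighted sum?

Opt2

Opt1: 1·26.5 + 5·720 + 4·93.0 = 3998.5
Opt2: 1·26.5 + 5·265 + 4·29.6 = 1469.9
Opt3: 1·43.9 + 5·1677 + 4·76.0 = 8732.9
Opt4: 1·34.1 + 5·1408 + 4·89.6 = 7432.5
Opt5: 1·6.1 + 5·1950 + 4·86.4 = 10101.7
Opt6: 1·6.1 + 5·1328 + 4·73.8 = 6941.3
Opt7: 1·16.3 + 5·1996 + 4·5.7 = 10019.1
Lowest: Opt2 at 1469.9.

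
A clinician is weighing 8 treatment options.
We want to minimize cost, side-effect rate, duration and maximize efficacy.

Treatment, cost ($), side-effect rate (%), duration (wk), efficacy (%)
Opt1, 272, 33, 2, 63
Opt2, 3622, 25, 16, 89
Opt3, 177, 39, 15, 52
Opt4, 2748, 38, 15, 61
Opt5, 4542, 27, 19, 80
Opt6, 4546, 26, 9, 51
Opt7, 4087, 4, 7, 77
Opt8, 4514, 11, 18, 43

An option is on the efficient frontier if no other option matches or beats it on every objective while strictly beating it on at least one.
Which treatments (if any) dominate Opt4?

Opt1

Opt1: cost 272≤2748, side-effect rate 33≤38, duration 2≤15, efficacy 63≥61 — dominates Opt4.
Others (Opt2, Opt3, Opt5, Opt6, Opt7, Opt8) are each worse than Opt4 on at least one objective.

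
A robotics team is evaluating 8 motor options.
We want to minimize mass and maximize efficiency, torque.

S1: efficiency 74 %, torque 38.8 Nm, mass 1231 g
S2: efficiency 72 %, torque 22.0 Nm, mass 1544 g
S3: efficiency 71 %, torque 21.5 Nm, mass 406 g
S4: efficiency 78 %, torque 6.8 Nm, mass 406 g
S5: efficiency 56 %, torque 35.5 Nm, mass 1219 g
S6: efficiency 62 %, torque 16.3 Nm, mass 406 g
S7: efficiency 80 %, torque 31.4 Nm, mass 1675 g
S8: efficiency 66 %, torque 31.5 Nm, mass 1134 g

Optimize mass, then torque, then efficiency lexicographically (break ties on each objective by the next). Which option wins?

First minimize mass: best is 406, kept {S3, S4, S6}.
Then maximize torque: best is 21.5, kept {S3}.

S3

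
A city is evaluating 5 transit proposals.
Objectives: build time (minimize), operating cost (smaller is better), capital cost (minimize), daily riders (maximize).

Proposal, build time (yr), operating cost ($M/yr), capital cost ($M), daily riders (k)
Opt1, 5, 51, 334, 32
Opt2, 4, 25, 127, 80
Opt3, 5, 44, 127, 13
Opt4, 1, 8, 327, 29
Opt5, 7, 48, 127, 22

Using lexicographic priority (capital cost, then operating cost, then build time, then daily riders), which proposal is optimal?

First minimize capital cost: best is 127, kept {Opt2, Opt3, Opt5}.
Then minimize operating cost: best is 25, kept {Opt2}.

Opt2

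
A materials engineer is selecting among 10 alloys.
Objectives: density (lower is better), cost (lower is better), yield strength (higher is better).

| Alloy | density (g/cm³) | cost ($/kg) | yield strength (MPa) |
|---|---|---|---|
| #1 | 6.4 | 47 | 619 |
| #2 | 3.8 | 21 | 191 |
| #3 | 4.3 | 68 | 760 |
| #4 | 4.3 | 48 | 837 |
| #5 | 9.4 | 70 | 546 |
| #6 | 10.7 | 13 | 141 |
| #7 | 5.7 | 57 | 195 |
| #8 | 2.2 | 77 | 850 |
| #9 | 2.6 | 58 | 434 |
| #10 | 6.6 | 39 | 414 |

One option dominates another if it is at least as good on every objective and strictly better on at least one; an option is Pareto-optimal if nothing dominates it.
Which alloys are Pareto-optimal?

#1: not dominated.
#2: not dominated.
#3: dominated by #4 (density 4.3≤4.3, cost 48≤68, yield strength 837≥760).
#4: not dominated.
#5: dominated by #1 (density 6.4≤9.4, cost 47≤70, yield strength 619≥546).
#6: not dominated (best cost).
#7: dominated by #4 (density 4.3≤5.7, cost 48≤57, yield strength 837≥195).
#8: not dominated (best density).
#9: not dominated.
#10: not dominated.

#1, #2, #4, #6, #8, #9, #10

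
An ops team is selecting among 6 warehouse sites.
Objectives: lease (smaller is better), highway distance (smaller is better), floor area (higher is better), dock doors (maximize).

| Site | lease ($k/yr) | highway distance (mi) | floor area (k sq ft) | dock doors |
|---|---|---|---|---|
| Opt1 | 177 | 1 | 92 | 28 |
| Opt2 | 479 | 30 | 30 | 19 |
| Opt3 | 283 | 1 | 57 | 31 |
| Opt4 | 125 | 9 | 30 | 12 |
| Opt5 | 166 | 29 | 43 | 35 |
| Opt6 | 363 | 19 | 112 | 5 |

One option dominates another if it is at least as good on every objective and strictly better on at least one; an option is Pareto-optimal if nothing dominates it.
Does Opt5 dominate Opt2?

Yes

Opt5 vs Opt2: lease 166≤479, highway distance 29≤30, floor area 43≥30, dock doors 35≥19 — Opt5 is at least as good on every objective with at least one strict improvement.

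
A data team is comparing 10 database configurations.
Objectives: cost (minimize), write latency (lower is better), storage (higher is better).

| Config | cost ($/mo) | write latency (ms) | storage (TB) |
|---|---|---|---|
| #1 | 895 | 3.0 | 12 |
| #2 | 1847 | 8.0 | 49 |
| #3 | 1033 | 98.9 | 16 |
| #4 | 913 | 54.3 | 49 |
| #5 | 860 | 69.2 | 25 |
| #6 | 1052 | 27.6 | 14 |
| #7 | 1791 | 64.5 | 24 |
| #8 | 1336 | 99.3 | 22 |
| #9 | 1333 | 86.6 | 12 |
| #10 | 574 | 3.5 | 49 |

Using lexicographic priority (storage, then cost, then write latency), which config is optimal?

#10

First maximize storage: best is 49, kept {#2, #4, #10}.
Then minimize cost: best is 574, kept {#10}.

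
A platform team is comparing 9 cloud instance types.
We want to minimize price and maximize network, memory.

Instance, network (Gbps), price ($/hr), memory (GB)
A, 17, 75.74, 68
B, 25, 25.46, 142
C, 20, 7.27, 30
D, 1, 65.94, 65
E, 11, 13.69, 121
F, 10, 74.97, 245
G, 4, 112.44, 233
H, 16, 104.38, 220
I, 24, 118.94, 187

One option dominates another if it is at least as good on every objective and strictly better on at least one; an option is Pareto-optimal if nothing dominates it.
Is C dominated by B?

No

B vs C: B is worse on price (25.46 vs 7.27), so it does not dominate C.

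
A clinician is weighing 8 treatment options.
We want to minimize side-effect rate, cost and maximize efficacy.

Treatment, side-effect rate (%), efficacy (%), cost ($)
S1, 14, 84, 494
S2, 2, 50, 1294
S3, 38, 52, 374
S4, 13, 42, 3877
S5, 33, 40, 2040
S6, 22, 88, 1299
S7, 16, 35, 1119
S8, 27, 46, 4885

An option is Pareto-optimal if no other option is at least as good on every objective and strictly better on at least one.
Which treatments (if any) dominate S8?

S1, S2, S6

S1: side-effect rate 14≤27, efficacy 84≥46, cost 494≤4885 — dominates S8.
S2: side-effect rate 2≤27, efficacy 50≥46, cost 1294≤4885 — dominates S8.
S6: side-effect rate 22≤27, efficacy 88≥46, cost 1299≤4885 — dominates S8.
Others (S3, S4, S5, S7) are each worse than S8 on at least one objective.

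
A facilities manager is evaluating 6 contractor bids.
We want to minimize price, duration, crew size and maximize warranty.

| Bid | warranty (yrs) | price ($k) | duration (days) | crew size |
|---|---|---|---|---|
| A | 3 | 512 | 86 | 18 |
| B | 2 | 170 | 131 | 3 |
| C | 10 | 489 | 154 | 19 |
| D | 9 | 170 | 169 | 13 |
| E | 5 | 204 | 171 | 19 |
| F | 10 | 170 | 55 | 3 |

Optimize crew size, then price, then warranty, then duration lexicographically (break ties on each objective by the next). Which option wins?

First minimize crew size: best is 3, kept {B, F}.
Then minimize price: best is 170, kept {B, F}.
Then maximize warranty: best is 10, kept {F}.

F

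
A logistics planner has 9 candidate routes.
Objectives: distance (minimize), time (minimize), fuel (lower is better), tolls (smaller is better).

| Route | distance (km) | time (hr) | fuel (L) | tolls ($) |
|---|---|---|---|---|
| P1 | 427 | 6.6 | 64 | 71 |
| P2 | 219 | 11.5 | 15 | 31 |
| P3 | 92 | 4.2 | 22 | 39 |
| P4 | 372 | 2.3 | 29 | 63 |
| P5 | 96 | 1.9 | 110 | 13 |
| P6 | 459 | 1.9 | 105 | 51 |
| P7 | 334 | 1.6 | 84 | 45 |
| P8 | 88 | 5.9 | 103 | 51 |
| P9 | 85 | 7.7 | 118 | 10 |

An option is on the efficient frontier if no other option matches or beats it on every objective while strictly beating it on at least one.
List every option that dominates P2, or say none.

none

P1: worse on distance (427 vs 219).
P3: worse on fuel (22 vs 15).
P4: worse on distance (372 vs 219).
P5: worse on fuel (110 vs 15).
P6: worse on distance (459 vs 219).
P7: worse on distance (334 vs 219).
P8: worse on fuel (103 vs 15).
P9: worse on fuel (118 vs 15).
No option dominates P2.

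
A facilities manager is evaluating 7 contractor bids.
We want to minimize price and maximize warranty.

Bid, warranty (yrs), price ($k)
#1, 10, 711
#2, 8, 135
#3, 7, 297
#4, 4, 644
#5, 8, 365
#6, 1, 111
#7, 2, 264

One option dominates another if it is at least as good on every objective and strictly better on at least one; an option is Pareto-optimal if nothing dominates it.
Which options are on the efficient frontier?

#1: not dominated (best warranty).
#2: not dominated.
#3: dominated by #2 (warranty 8≥7, price 135≤297).
#4: dominated by #2 (warranty 8≥4, price 135≤644).
#5: dominated by #2 (warranty 8≥8, price 135≤365).
#6: not dominated (best price).
#7: dominated by #2 (warranty 8≥2, price 135≤264).

#1, #2, #6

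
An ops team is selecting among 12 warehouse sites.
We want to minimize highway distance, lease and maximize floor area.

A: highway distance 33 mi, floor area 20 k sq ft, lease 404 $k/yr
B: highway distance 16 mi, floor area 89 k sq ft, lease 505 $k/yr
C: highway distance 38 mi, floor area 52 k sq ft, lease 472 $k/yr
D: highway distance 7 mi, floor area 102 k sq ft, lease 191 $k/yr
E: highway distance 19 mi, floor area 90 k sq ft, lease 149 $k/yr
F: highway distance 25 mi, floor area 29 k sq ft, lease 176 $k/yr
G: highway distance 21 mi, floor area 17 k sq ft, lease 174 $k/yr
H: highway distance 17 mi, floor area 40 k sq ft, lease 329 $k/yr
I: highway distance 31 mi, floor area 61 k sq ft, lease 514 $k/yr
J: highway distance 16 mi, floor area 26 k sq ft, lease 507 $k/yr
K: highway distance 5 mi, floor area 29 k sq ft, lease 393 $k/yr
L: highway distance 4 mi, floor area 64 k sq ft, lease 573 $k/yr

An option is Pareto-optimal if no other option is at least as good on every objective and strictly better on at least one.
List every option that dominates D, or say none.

A: worse on highway distance (33 vs 7).
B: worse on highway distance (16 vs 7).
C: worse on highway distance (38 vs 7).
E: worse on highway distance (19 vs 7).
F: worse on highway distance (25 vs 7).
G: worse on highway distance (21 vs 7).
H: worse on highway distance (17 vs 7).
I: worse on highway distance (31 vs 7).
J: worse on highway distance (16 vs 7).
K: worse on floor area (29 vs 102).
L: worse on floor area (64 vs 102).
No option dominates D.

none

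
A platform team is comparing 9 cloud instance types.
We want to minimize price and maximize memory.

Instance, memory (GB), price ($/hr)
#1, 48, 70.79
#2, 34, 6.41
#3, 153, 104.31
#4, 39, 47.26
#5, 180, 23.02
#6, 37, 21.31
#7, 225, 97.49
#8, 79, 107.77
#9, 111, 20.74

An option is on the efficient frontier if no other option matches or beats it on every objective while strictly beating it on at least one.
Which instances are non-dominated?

#1: dominated by #5 (memory 180≥48, price 23.02≤70.79).
#2: not dominated (best price).
#3: dominated by #5 (memory 180≥153, price 23.02≤104.31).
#4: dominated by #5 (memory 180≥39, price 23.02≤47.26).
#5: not dominated.
#6: dominated by #9 (memory 111≥37, price 20.74≤21.31).
#7: not dominated (best memory).
#8: dominated by #3 (memory 153≥79, price 104.31≤107.77).
#9: not dominated.

#2, #5, #7, #9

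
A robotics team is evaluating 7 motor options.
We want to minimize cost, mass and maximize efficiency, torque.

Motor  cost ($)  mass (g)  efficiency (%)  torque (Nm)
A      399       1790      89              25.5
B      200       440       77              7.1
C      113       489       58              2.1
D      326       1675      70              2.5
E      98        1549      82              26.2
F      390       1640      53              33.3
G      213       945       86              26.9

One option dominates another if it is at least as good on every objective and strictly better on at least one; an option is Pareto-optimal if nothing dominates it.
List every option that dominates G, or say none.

none

A: worse on cost (399 vs 213).
B: worse on efficiency (77 vs 86).
C: worse on efficiency (58 vs 86).
D: worse on cost (326 vs 213).
E: worse on mass (1549 vs 945).
F: worse on cost (390 vs 213).
No option dominates G.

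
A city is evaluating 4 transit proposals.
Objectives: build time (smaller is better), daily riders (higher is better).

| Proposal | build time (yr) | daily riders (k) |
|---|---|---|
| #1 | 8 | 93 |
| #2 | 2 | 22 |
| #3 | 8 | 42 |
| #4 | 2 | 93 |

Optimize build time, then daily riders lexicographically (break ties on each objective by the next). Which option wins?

First minimize build time: best is 2, kept {#2, #4}.
Then maximize daily riders: best is 93, kept {#4}.

#4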